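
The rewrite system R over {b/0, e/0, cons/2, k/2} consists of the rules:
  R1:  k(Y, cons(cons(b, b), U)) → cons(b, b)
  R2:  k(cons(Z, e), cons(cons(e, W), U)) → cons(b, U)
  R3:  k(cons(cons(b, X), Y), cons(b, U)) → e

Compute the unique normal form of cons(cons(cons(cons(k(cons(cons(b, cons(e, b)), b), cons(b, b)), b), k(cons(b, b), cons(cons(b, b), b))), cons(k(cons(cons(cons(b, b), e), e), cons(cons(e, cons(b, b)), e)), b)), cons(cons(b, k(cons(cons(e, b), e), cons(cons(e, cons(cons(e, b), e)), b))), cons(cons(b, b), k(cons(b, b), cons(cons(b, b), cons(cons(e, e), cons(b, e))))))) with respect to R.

cons(cons(cons(cons(e, b), cons(b, b)), cons(cons(b, e), b)), cons(cons(b, cons(b, b)), cons(cons(b, b), cons(b, b))))

1. cons(cons(cons(cons(k(cons(cons(b, cons(e, b)), b), cons(b, b)), b), k(cons(b, b), cons(cons(b, b), b))), cons(k(cons(cons(cons(b, b), e), e), cons(cons(e, cons(b, b)), e)), b)), cons(cons(b, k(cons(cons(e, b), e), cons(cons(e, cons(cons(e, b), e)), b))), cons(cons(b, b), k(cons(b, b), cons(cons(b, b), cons(cons(e, e), cons(b, e)))))))  →  cons(cons(cons(cons(e, b), k(cons(b, b), cons(cons(b, b), b))), cons(k(cons(cons(cons(b, b), e), e), cons(cons(e, cons(b, b)), e)), b)), cons(cons(b, k(cons(cons(e, b), e), cons(cons(e, cons(cons(e, b), e)), b))), cons(cons(b, b), k(cons(b, b), cons(cons(b, b), cons(cons(e, e), cons(b, e)))))))   [R3 at 1.1.1.1]
2. cons(cons(cons(cons(e, b), k(cons(b, b), cons(cons(b, b), b))), cons(k(cons(cons(cons(b, b), e), e), cons(cons(e, cons(b, b)), e)), b)), cons(cons(b, k(cons(cons(e, b), e), cons(cons(e, cons(cons(e, b), e)), b))), cons(cons(b, b), k(cons(b, b), cons(cons(b, b), cons(cons(e, e), cons(b, e)))))))  →  cons(cons(cons(cons(e, b), cons(b, b)), cons(k(cons(cons(cons(b, b), e), e), cons(cons(e, cons(b, b)), e)), b)), cons(cons(b, k(cons(cons(e, b), e), cons(cons(e, cons(cons(e, b), e)), b))), cons(cons(b, b), k(cons(b, b), cons(cons(b, b), cons(cons(e, e), cons(b, e)))))))   [R1 at 1.1.2]
3. cons(cons(cons(cons(e, b), cons(b, b)), cons(k(cons(cons(cons(b, b), e), e), cons(cons(e, cons(b, b)), e)), b)), cons(cons(b, k(cons(cons(e, b), e), cons(cons(e, cons(cons(e, b), e)), b))), cons(cons(b, b), k(cons(b, b), cons(cons(b, b), cons(cons(e, e), cons(b, e)))))))  →  cons(cons(cons(cons(e, b), cons(b, b)), cons(cons(b, e), b)), cons(cons(b, k(cons(cons(e, b), e), cons(cons(e, cons(cons(e, b), e)), b))), cons(cons(b, b), k(cons(b, b), cons(cons(b, b), cons(cons(e, e), cons(b, e)))))))   [R2 at 1.2.1]
4. cons(cons(cons(cons(e, b), cons(b, b)), cons(cons(b, e), b)), cons(cons(b, k(cons(cons(e, b), e), cons(cons(e, cons(cons(e, b), e)), b))), cons(cons(b, b), k(cons(b, b), cons(cons(b, b), cons(cons(e, e), cons(b, e)))))))  →  cons(cons(cons(cons(e, b), cons(b, b)), cons(cons(b, e), b)), cons(cons(b, cons(b, b)), cons(cons(b, b), k(cons(b, b), cons(cons(b, b), cons(cons(e, e), cons(b, e)))))))   [R2 at 2.1.2]
5. cons(cons(cons(cons(e, b), cons(b, b)), cons(cons(b, e), b)), cons(cons(b, cons(b, b)), cons(cons(b, b), k(cons(b, b), cons(cons(b, b), cons(cons(e, e), cons(b, e)))))))  →  cons(cons(cons(cons(e, b), cons(b, b)), cons(cons(b, e), b)), cons(cons(b, cons(b, b)), cons(cons(b, b), cons(b, b))))   [R1 at 2.2.2]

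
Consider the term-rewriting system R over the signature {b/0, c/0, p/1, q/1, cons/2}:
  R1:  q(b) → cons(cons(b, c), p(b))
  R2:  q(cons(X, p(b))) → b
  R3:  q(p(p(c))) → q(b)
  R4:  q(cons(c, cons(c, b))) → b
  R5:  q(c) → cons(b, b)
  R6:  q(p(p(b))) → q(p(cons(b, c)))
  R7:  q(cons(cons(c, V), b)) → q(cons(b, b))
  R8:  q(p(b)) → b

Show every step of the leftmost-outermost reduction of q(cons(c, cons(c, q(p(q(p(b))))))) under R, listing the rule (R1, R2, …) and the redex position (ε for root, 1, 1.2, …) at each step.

b

1. q(cons(c, cons(c, q(p(q(p(b)))))))  →  q(cons(c, cons(c, q(p(b)))))   [R8 at 1.2.2.1.1]
2. q(cons(c, cons(c, q(p(b)))))  →  q(cons(c, cons(c, b)))   [R8 at 1.2.2]
3. q(cons(c, cons(c, b)))  →  b   [R4 at ε]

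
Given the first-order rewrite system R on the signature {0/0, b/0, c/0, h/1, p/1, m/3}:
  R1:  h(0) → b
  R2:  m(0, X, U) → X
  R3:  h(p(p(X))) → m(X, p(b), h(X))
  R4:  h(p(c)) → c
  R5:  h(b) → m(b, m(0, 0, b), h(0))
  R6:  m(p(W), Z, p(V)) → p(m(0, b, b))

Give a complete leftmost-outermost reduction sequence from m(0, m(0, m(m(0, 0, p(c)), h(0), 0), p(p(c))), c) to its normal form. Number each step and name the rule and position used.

b

1. m(0, m(0, m(m(0, 0, p(c)), h(0), 0), p(p(c))), c)  →  m(0, m(m(0, 0, p(c)), h(0), 0), p(p(c)))   [R2 at ε]
2. m(0, m(m(0, 0, p(c)), h(0), 0), p(p(c)))  →  m(m(0, 0, p(c)), h(0), 0)   [R2 at ε]
3. m(m(0, 0, p(c)), h(0), 0)  →  m(0, h(0), 0)   [R2 at 1]
4. m(0, h(0), 0)  →  h(0)   [R2 at ε]
5. h(0)  →  b   [R1 at ε]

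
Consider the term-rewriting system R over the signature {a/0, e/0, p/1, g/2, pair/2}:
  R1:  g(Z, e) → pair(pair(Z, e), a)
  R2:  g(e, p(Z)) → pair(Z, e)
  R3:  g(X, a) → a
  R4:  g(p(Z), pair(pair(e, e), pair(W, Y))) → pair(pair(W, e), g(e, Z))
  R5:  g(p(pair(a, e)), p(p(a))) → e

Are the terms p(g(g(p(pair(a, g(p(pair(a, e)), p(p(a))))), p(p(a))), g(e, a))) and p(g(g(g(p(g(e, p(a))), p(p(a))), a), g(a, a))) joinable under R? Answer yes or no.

yes — NF(t₁) = p(a), NF(t₂) = p(a)

Reduce t₁ = p(g(g(p(pair(a, g(p(pair(a, e)), p(p(a))))), p(p(a))), g(e, a))):
1. p(g(g(p(pair(a, g(p(pair(a, e)), p(p(a))))), p(p(a))), g(e, a)))  →  p(g(g(p(pair(a, e)), p(p(a))), g(e, a)))   [R5 at 1.1.1.1.2]
2. p(g(g(p(pair(a, e)), p(p(a))), g(e, a)))  →  p(g(e, g(e, a)))   [R5 at 1.1]
3. p(g(e, g(e, a)))  →  p(g(e, a))   [R3 at 1.2]
4. p(g(e, a))  →  p(a)   [R3 at 1]

Reduce t₂ = p(g(g(g(p(g(e, p(a))), p(p(a))), a), g(a, a))):
1. p(g(g(g(p(g(e, p(a))), p(p(a))), a), g(a, a)))  →  p(g(a, g(a, a)))   [R3 at 1.1]
2. p(g(a, g(a, a)))  →  p(g(a, a))   [R3 at 1.2]
3. p(g(a, a))  →  p(a)   [R3 at 1]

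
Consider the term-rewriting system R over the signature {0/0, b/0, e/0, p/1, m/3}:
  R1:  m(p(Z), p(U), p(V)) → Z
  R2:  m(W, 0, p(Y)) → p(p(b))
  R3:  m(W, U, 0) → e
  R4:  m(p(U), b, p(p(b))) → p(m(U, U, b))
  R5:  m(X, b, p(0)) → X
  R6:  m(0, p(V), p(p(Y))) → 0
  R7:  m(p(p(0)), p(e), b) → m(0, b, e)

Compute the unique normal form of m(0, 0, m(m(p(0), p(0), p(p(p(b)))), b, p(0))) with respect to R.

1. m(0, 0, m(m(p(0), p(0), p(p(p(b)))), b, p(0)))  →  m(0, 0, m(p(0), p(0), p(p(p(b)))))   [R5 at 3]
2. m(0, 0, m(p(0), p(0), p(p(p(b)))))  →  m(0, 0, 0)   [R1 at 3]
3. m(0, 0, 0)  →  e   [R3 at ε]

e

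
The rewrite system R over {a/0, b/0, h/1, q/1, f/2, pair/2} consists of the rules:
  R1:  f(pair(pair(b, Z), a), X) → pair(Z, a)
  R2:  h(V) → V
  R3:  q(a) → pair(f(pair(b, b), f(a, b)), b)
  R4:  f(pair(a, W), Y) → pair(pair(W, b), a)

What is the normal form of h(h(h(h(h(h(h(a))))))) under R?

1. h(h(h(h(h(h(h(a)))))))  →  h(h(h(h(h(h(a))))))   [R2 at ε]
2. h(h(h(h(h(h(a))))))  →  h(h(h(h(h(a)))))   [R2 at ε]
3. h(h(h(h(h(a)))))  →  h(h(h(h(a))))   [R2 at ε]
4. h(h(h(h(a))))  →  h(h(h(a)))   [R2 at ε]
5. h(h(h(a)))  →  h(h(a))   [R2 at ε]
6. h(h(a))  →  h(a)   [R2 at ε]
7. h(a)  →  a   [R2 at ε]

a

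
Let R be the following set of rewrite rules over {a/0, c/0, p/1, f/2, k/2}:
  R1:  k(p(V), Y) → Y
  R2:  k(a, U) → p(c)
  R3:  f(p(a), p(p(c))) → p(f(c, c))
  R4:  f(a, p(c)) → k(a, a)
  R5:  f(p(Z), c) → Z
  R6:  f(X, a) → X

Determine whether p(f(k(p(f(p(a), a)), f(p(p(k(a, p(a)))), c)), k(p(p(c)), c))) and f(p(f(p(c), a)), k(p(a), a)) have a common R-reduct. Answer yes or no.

yes — NF(t₁) = p(p(c)), NF(t₂) = p(p(c))

Reduce t₁ = p(f(k(p(f(p(a), a)), f(p(p(k(a, p(a)))), c)), k(p(p(c)), c))):
1. p(f(k(p(f(p(a), a)), f(p(p(k(a, p(a)))), c)), k(p(p(c)), c)))  →  p(f(f(p(p(k(a, p(a)))), c), k(p(p(c)), c)))   [R1 at 1.1]
2. p(f(f(p(p(k(a, p(a)))), c), k(p(p(c)), c)))  →  p(f(p(k(a, p(a))), k(p(p(c)), c)))   [R5 at 1.1]
3. p(f(p(k(a, p(a))), k(p(p(c)), c)))  →  p(f(p(p(c)), k(p(p(c)), c)))   [R2 at 1.1.1]
4. p(f(p(p(c)), k(p(p(c)), c)))  →  p(f(p(p(c)), c))   [R1 at 1.2]
5. p(f(p(p(c)), c))  →  p(p(c))   [R5 at 1]

Reduce t₂ = f(p(f(p(c), a)), k(p(a), a)):
1. f(p(f(p(c), a)), k(p(a), a))  →  f(p(p(c)), k(p(a), a))   [R6 at 1.1]
2. f(p(p(c)), k(p(a), a))  →  f(p(p(c)), a)   [R1 at 2]
3. f(p(p(c)), a)  →  p(p(c))   [R6 at ε]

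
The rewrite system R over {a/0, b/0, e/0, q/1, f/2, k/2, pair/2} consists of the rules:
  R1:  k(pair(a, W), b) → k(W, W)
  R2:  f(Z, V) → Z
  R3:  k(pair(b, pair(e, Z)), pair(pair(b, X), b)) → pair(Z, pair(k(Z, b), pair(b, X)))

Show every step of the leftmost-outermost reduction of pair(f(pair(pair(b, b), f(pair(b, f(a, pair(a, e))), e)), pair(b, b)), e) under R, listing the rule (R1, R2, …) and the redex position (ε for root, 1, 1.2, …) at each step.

pair(pair(pair(b, b), pair(b, a)), e)

1. pair(f(pair(pair(b, b), f(pair(b, f(a, pair(a, e))), e)), pair(b, b)), e)  →  pair(pair(pair(b, b), f(pair(b, f(a, pair(a, e))), e)), e)   [R2 at 1]
2. pair(pair(pair(b, b), f(pair(b, f(a, pair(a, e))), e)), e)  →  pair(pair(pair(b, b), pair(b, f(a, pair(a, e)))), e)   [R2 at 1.2]
3. pair(pair(pair(b, b), pair(b, f(a, pair(a, e)))), e)  →  pair(pair(pair(b, b), pair(b, a)), e)   [R2 at 1.2.2]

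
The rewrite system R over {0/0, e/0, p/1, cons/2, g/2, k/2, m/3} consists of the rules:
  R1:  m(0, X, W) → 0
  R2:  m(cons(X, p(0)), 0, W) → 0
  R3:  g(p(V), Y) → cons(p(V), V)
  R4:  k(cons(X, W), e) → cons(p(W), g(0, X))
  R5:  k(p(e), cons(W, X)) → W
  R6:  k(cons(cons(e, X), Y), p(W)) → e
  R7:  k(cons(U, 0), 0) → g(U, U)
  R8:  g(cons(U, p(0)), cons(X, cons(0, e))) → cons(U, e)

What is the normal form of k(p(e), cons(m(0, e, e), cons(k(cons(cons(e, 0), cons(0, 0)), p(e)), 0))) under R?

1. k(p(e), cons(m(0, e, e), cons(k(cons(cons(e, 0), cons(0, 0)), p(e)), 0)))  →  m(0, e, e)   [R5 at ε]
2. m(0, e, e)  →  0   [R1 at ε]

0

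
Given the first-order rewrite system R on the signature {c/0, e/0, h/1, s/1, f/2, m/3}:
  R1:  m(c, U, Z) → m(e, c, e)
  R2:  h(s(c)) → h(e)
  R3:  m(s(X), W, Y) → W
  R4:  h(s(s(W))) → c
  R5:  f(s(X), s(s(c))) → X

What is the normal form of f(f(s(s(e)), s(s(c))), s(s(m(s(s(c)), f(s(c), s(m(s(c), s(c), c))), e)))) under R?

1. f(f(s(s(e)), s(s(c))), s(s(m(s(s(c)), f(s(c), s(m(s(c), s(c), c))), e))))  →  f(s(e), s(s(m(s(s(c)), f(s(c), s(m(s(c), s(c), c))), e))))   [R5 at 1]
2. f(s(e), s(s(m(s(s(c)), f(s(c), s(m(s(c), s(c), c))), e))))  →  f(s(e), s(s(f(s(c), s(m(s(c), s(c), c))))))   [R3 at 2.1.1]
3. f(s(e), s(s(f(s(c), s(m(s(c), s(c), c))))))  →  f(s(e), s(s(f(s(c), s(s(c))))))   [R3 at 2.1.1.2.1]
4. f(s(e), s(s(f(s(c), s(s(c))))))  →  f(s(e), s(s(c)))   [R5 at 2.1.1]
5. f(s(e), s(s(c)))  →  e   [R5 at ε]

e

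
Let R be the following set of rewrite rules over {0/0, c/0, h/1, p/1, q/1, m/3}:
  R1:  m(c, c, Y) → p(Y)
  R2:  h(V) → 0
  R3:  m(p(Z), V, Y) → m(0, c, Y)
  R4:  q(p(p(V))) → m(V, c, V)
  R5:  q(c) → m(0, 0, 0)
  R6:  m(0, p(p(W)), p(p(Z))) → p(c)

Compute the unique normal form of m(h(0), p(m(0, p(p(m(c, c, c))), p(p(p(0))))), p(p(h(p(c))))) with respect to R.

p(c)

1. m(h(0), p(m(0, p(p(m(c, c, c))), p(p(p(0))))), p(p(h(p(c)))))  →  m(0, p(m(0, p(p(m(c, c, c))), p(p(p(0))))), p(p(h(p(c)))))   [R2 at 1]
2. m(0, p(m(0, p(p(m(c, c, c))), p(p(p(0))))), p(p(h(p(c)))))  →  m(0, p(p(c)), p(p(h(p(c)))))   [R6 at 2.1]
3. m(0, p(p(c)), p(p(h(p(c)))))  →  p(c)   [R6 at ε]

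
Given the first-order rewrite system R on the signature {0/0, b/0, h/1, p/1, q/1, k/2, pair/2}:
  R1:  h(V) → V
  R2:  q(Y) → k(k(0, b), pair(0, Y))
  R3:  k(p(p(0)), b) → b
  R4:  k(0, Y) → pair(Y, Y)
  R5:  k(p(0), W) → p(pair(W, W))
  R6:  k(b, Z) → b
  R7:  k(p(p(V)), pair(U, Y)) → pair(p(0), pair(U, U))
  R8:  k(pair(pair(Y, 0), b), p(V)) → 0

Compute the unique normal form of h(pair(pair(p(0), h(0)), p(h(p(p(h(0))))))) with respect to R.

pair(pair(p(0), 0), p(p(p(0))))

1. h(pair(pair(p(0), h(0)), p(h(p(p(h(0)))))))  →  pair(pair(p(0), h(0)), p(h(p(p(h(0))))))   [R1 at ε]
2. pair(pair(p(0), h(0)), p(h(p(p(h(0))))))  →  pair(pair(p(0), 0), p(h(p(p(h(0))))))   [R1 at 1.2]
3. pair(pair(p(0), 0), p(h(p(p(h(0))))))  →  pair(pair(p(0), 0), p(p(p(h(0)))))   [R1 at 2.1]
4. pair(pair(p(0), 0), p(p(p(h(0)))))  →  pair(pair(p(0), 0), p(p(p(0))))   [R1 at 2.1.1.1]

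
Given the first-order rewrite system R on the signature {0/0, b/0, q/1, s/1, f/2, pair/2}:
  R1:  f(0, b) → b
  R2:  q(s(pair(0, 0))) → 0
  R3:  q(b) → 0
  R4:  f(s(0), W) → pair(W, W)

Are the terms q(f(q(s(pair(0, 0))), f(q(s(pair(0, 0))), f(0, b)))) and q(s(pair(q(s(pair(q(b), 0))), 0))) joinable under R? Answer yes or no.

yes — NF(t₁) = 0, NF(t₂) = 0

Reduce t₁ = q(f(q(s(pair(0, 0))), f(q(s(pair(0, 0))), f(0, b)))):
1. q(f(q(s(pair(0, 0))), f(q(s(pair(0, 0))), f(0, b))))  →  q(f(0, f(q(s(pair(0, 0))), f(0, b))))   [R2 at 1.1]
2. q(f(0, f(q(s(pair(0, 0))), f(0, b))))  →  q(f(0, f(0, f(0, b))))   [R2 at 1.2.1]
3. q(f(0, f(0, f(0, b))))  →  q(f(0, f(0, b)))   [R1 at 1.2.2]
4. q(f(0, f(0, b)))  →  q(f(0, b))   [R1 at 1.2]
5. q(f(0, b))  →  q(b)   [R1 at 1]
6. q(b)  →  0   [R3 at ε]

Reduce t₂ = q(s(pair(q(s(pair(q(b), 0))), 0))):
1. q(s(pair(q(s(pair(q(b), 0))), 0)))  →  q(s(pair(q(s(pair(0, 0))), 0)))   [R3 at 1.1.1.1.1.1]
2. q(s(pair(q(s(pair(0, 0))), 0)))  →  q(s(pair(0, 0)))   [R2 at 1.1.1]
3. q(s(pair(0, 0)))  →  0   [R2 at ε]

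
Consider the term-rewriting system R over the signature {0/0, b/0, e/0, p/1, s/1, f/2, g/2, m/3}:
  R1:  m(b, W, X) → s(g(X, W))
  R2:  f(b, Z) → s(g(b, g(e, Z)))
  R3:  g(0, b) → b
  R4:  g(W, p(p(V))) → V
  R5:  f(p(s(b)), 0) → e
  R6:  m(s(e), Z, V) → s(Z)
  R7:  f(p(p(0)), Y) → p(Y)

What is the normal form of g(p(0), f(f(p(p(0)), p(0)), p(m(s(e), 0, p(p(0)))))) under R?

1. g(p(0), f(f(p(p(0)), p(0)), p(m(s(e), 0, p(p(0))))))  →  g(p(0), f(p(p(0)), p(m(s(e), 0, p(p(0))))))   [R7 at 2.1]
2. g(p(0), f(p(p(0)), p(m(s(e), 0, p(p(0))))))  →  g(p(0), p(p(m(s(e), 0, p(p(0))))))   [R7 at 2]
3. g(p(0), p(p(m(s(e), 0, p(p(0))))))  →  m(s(e), 0, p(p(0)))   [R4 at ε]
4. m(s(e), 0, p(p(0)))  →  s(0)   [R6 at ε]

s(0)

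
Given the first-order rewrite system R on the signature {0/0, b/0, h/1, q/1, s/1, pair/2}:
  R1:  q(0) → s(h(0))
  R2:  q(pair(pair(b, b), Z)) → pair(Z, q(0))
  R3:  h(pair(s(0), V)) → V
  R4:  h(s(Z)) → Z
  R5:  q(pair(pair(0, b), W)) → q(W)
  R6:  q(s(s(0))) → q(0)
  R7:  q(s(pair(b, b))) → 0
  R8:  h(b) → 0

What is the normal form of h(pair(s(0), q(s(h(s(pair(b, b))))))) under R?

0

1. h(pair(s(0), q(s(h(s(pair(b, b)))))))  →  q(s(h(s(pair(b, b)))))   [R3 at ε]
2. q(s(h(s(pair(b, b)))))  →  q(s(pair(b, b)))   [R4 at 1.1]
3. q(s(pair(b, b)))  →  0   [R7 at ε]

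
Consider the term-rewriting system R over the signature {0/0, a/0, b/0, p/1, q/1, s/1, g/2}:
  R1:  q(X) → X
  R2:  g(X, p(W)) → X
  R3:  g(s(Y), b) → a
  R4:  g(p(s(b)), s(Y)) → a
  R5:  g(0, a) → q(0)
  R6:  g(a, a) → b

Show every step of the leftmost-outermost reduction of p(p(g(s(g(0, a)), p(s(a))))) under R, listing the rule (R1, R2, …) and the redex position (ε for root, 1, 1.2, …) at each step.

1. p(p(g(s(g(0, a)), p(s(a)))))  →  p(p(s(g(0, a))))   [R2 at 1.1]
2. p(p(s(g(0, a))))  →  p(p(s(q(0))))   [R5 at 1.1.1]
3. p(p(s(q(0))))  →  p(p(s(0)))   [R1 at 1.1.1]

p(p(s(0)))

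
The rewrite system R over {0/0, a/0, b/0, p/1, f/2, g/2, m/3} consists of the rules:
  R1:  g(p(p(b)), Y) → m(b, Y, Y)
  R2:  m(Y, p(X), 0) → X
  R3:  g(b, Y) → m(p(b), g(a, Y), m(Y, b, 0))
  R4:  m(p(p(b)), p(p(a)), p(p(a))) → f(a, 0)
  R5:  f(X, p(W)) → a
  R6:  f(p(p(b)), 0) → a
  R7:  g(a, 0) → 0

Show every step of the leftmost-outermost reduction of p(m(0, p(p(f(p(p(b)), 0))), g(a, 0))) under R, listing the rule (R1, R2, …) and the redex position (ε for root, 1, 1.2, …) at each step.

p(p(a))

1. p(m(0, p(p(f(p(p(b)), 0))), g(a, 0)))  →  p(m(0, p(p(a)), g(a, 0)))   [R6 at 1.2.1.1]
2. p(m(0, p(p(a)), g(a, 0)))  →  p(m(0, p(p(a)), 0))   [R7 at 1.3]
3. p(m(0, p(p(a)), 0))  →  p(p(a))   [R2 at 1]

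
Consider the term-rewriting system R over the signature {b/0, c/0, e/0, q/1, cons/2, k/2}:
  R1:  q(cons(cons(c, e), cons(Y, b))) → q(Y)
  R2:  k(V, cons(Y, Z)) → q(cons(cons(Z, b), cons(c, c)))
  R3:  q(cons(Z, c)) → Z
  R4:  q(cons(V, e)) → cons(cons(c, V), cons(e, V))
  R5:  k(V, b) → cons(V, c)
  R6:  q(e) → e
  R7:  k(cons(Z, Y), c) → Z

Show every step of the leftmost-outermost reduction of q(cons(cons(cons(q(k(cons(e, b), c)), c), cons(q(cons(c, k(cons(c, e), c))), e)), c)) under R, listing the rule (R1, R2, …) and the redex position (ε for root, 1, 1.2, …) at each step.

1. q(cons(cons(cons(q(k(cons(e, b), c)), c), cons(q(cons(c, k(cons(c, e), c))), e)), c))  →  cons(cons(q(k(cons(e, b), c)), c), cons(q(cons(c, k(cons(c, e), c))), e))   [R3 at ε]
2. cons(cons(q(k(cons(e, b), c)), c), cons(q(cons(c, k(cons(c, e), c))), e))  →  cons(cons(q(e), c), cons(q(cons(c, k(cons(c, e), c))), e))   [R7 at 1.1.1]
3. cons(cons(q(e), c), cons(q(cons(c, k(cons(c, e), c))), e))  →  cons(cons(e, c), cons(q(cons(c, k(cons(c, e), c))), e))   [R6 at 1.1]
4. cons(cons(e, c), cons(q(cons(c, k(cons(c, e), c))), e))  →  cons(cons(e, c), cons(q(cons(c, c)), e))   [R7 at 2.1.1.2]
5. cons(cons(e, c), cons(q(cons(c, c)), e))  →  cons(cons(e, c), cons(c, e))   [R3 at 2.1]

cons(cons(e, c), cons(c, e))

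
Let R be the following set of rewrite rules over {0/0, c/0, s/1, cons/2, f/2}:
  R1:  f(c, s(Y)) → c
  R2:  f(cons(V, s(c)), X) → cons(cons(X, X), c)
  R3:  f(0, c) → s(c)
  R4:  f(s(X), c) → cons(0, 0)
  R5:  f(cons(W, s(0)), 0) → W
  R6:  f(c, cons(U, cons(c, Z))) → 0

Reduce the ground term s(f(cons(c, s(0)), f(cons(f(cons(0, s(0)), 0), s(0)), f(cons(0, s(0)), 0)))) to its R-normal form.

s(c)

1. s(f(cons(c, s(0)), f(cons(f(cons(0, s(0)), 0), s(0)), f(cons(0, s(0)), 0))))  →  s(f(cons(c, s(0)), f(cons(0, s(0)), f(cons(0, s(0)), 0))))   [R5 at 1.2.1.1]
2. s(f(cons(c, s(0)), f(cons(0, s(0)), f(cons(0, s(0)), 0))))  →  s(f(cons(c, s(0)), f(cons(0, s(0)), 0)))   [R5 at 1.2.2]
3. s(f(cons(c, s(0)), f(cons(0, s(0)), 0)))  →  s(f(cons(c, s(0)), 0))   [R5 at 1.2]
4. s(f(cons(c, s(0)), 0))  →  s(c)   [R5 at 1]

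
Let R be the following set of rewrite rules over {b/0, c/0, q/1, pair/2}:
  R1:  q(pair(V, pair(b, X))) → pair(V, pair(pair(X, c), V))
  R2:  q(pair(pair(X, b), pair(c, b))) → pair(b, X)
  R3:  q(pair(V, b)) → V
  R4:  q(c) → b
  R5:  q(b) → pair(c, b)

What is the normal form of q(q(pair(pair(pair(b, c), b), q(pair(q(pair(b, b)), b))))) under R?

pair(b, c)

1. q(q(pair(pair(pair(b, c), b), q(pair(q(pair(b, b)), b)))))  →  q(q(pair(pair(pair(b, c), b), q(pair(b, b)))))   [R3 at 1.1.2]
2. q(q(pair(pair(pair(b, c), b), q(pair(b, b)))))  →  q(q(pair(pair(pair(b, c), b), b)))   [R3 at 1.1.2]
3. q(q(pair(pair(pair(b, c), b), b)))  →  q(pair(pair(b, c), b))   [R3 at 1]
4. q(pair(pair(b, c), b))  →  pair(b, c)   [R3 at ε]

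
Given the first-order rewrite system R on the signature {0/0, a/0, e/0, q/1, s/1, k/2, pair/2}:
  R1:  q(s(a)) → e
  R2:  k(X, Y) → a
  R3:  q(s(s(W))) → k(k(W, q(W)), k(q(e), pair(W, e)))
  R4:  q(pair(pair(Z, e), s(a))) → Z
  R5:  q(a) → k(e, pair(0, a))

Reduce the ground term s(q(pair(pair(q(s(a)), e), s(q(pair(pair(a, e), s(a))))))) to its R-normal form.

1. s(q(pair(pair(q(s(a)), e), s(q(pair(pair(a, e), s(a)))))))  →  s(q(pair(pair(e, e), s(q(pair(pair(a, e), s(a)))))))   [R1 at 1.1.1.1]
2. s(q(pair(pair(e, e), s(q(pair(pair(a, e), s(a)))))))  →  s(q(pair(pair(e, e), s(a))))   [R4 at 1.1.2.1]
3. s(q(pair(pair(e, e), s(a))))  →  s(e)   [R4 at 1]

s(e)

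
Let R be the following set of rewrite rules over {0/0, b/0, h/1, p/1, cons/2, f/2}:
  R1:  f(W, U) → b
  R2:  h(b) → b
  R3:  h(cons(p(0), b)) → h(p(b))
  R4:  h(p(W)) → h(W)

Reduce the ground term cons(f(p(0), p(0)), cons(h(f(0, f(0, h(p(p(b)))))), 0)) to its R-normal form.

1. cons(f(p(0), p(0)), cons(h(f(0, f(0, h(p(p(b)))))), 0))  →  cons(b, cons(h(f(0, f(0, h(p(p(b)))))), 0))   [R1 at 1]
2. cons(b, cons(h(f(0, f(0, h(p(p(b)))))), 0))  →  cons(b, cons(h(b), 0))   [R1 at 2.1.1]
3. cons(b, cons(h(b), 0))  →  cons(b, cons(b, 0))   [R2 at 2.1]

cons(b, cons(b, 0))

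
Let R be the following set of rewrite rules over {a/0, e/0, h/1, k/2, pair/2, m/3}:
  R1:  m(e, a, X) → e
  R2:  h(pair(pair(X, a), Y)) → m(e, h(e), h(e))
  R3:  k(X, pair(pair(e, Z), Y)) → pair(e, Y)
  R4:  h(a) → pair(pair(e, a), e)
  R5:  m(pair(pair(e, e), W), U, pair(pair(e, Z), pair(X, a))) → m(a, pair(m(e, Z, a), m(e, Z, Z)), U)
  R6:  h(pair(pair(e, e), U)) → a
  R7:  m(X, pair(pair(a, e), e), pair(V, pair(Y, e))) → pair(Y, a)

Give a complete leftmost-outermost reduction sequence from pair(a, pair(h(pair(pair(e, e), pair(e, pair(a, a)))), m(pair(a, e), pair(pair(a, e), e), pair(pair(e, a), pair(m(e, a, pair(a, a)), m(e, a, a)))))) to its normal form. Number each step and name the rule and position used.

1. pair(a, pair(h(pair(pair(e, e), pair(e, pair(a, a)))), m(pair(a, e), pair(pair(a, e), e), pair(pair(e, a), pair(m(e, a, pair(a, a)), m(e, a, a))))))  →  pair(a, pair(a, m(pair(a, e), pair(pair(a, e), e), pair(pair(e, a), pair(m(e, a, pair(a, a)), m(e, a, a))))))   [R6 at 2.1]
2. pair(a, pair(a, m(pair(a, e), pair(pair(a, e), e), pair(pair(e, a), pair(m(e, a, pair(a, a)), m(e, a, a))))))  →  pair(a, pair(a, m(pair(a, e), pair(pair(a, e), e), pair(pair(e, a), pair(e, m(e, a, a))))))   [R1 at 2.2.3.2.1]
3. pair(a, pair(a, m(pair(a, e), pair(pair(a, e), e), pair(pair(e, a), pair(e, m(e, a, a))))))  →  pair(a, pair(a, m(pair(a, e), pair(pair(a, e), e), pair(pair(e, a), pair(e, e)))))   [R1 at 2.2.3.2.2]
4. pair(a, pair(a, m(pair(a, e), pair(pair(a, e), e), pair(pair(e, a), pair(e, e)))))  →  pair(a, pair(a, pair(e, a)))   [R7 at 2.2]

pair(a, pair(a, pair(e, a)))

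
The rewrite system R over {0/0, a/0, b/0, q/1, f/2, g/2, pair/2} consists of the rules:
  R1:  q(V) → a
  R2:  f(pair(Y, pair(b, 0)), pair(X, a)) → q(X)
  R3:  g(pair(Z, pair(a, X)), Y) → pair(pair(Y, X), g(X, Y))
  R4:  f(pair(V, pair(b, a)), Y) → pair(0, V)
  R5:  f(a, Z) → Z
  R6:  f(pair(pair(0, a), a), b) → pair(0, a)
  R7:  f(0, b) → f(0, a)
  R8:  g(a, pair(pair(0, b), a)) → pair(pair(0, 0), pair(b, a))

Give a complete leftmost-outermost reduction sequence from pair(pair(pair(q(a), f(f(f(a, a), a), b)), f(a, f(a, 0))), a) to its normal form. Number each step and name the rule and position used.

1. pair(pair(pair(q(a), f(f(f(a, a), a), b)), f(a, f(a, 0))), a)  →  pair(pair(pair(a, f(f(f(a, a), a), b)), f(a, f(a, 0))), a)   [R1 at 1.1.1]
2. pair(pair(pair(a, f(f(f(a, a), a), b)), f(a, f(a, 0))), a)  →  pair(pair(pair(a, f(f(a, a), b)), f(a, f(a, 0))), a)   [R5 at 1.1.2.1.1]
3. pair(pair(pair(a, f(f(a, a), b)), f(a, f(a, 0))), a)  →  pair(pair(pair(a, f(a, b)), f(a, f(a, 0))), a)   [R5 at 1.1.2.1]
4. pair(pair(pair(a, f(a, b)), f(a, f(a, 0))), a)  →  pair(pair(pair(a, b), f(a, f(a, 0))), a)   [R5 at 1.1.2]
5. pair(pair(pair(a, b), f(a, f(a, 0))), a)  →  pair(pair(pair(a, b), f(a, 0)), a)   [R5 at 1.2]
6. pair(pair(pair(a, b), f(a, 0)), a)  →  pair(pair(pair(a, b), 0), a)   [R5 at 1.2]

pair(pair(pair(a, b), 0), a)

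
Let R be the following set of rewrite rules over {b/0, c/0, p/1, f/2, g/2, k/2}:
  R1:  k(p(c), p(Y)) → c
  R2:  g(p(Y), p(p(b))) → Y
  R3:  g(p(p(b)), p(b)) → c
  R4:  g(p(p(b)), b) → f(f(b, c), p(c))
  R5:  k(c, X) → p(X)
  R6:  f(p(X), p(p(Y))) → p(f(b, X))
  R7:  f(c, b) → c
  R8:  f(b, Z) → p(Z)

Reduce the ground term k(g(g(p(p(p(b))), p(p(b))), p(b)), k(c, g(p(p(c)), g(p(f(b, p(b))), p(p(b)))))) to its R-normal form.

p(p(p(c)))

1. k(g(g(p(p(p(b))), p(p(b))), p(b)), k(c, g(p(p(c)), g(p(f(b, p(b))), p(p(b))))))  →  k(g(p(p(b)), p(b)), k(c, g(p(p(c)), g(p(f(b, p(b))), p(p(b))))))   [R2 at 1.1]
2. k(g(p(p(b)), p(b)), k(c, g(p(p(c)), g(p(f(b, p(b))), p(p(b))))))  →  k(c, k(c, g(p(p(c)), g(p(f(b, p(b))), p(p(b))))))   [R3 at 1]
3. k(c, k(c, g(p(p(c)), g(p(f(b, p(b))), p(p(b))))))  →  p(k(c, g(p(p(c)), g(p(f(b, p(b))), p(p(b))))))   [R5 at ε]
4. p(k(c, g(p(p(c)), g(p(f(b, p(b))), p(p(b))))))  →  p(p(g(p(p(c)), g(p(f(b, p(b))), p(p(b))))))   [R5 at 1]
5. p(p(g(p(p(c)), g(p(f(b, p(b))), p(p(b))))))  →  p(p(g(p(p(c)), f(b, p(b)))))   [R2 at 1.1.2]
6. p(p(g(p(p(c)), f(b, p(b)))))  →  p(p(g(p(p(c)), p(p(b)))))   [R8 at 1.1.2]
7. p(p(g(p(p(c)), p(p(b)))))  →  p(p(p(c)))   [R2 at 1.1]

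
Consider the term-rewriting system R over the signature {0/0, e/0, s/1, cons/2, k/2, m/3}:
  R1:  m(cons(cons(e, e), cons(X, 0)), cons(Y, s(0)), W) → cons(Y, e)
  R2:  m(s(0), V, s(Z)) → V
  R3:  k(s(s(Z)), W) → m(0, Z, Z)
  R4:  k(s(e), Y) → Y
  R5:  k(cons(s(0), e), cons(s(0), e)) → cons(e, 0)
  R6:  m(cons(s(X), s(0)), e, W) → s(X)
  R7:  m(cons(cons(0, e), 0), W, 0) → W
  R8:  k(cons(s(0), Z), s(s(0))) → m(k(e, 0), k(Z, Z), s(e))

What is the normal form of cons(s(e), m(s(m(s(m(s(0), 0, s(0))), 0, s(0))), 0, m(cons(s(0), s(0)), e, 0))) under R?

cons(s(e), 0)

1. cons(s(e), m(s(m(s(m(s(0), 0, s(0))), 0, s(0))), 0, m(cons(s(0), s(0)), e, 0)))  →  cons(s(e), m(s(m(s(0), 0, s(0))), 0, m(cons(s(0), s(0)), e, 0)))   [R2 at 2.1.1.1.1]
2. cons(s(e), m(s(m(s(0), 0, s(0))), 0, m(cons(s(0), s(0)), e, 0)))  →  cons(s(e), m(s(0), 0, m(cons(s(0), s(0)), e, 0)))   [R2 at 2.1.1]
3. cons(s(e), m(s(0), 0, m(cons(s(0), s(0)), e, 0)))  →  cons(s(e), m(s(0), 0, s(0)))   [R6 at 2.3]
4. cons(s(e), m(s(0), 0, s(0)))  →  cons(s(e), 0)   [R2 at 2]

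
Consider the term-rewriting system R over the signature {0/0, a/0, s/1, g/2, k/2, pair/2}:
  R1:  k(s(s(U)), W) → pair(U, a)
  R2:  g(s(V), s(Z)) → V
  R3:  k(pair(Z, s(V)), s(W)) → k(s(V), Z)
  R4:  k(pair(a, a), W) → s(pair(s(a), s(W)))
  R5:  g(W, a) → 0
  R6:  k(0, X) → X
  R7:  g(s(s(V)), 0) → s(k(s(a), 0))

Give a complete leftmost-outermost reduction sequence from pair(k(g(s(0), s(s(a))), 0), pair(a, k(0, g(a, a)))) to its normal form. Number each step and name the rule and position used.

pair(0, pair(a, 0))

1. pair(k(g(s(0), s(s(a))), 0), pair(a, k(0, g(a, a))))  →  pair(k(0, 0), pair(a, k(0, g(a, a))))   [R2 at 1.1]
2. pair(k(0, 0), pair(a, k(0, g(a, a))))  →  pair(0, pair(a, k(0, g(a, a))))   [R6 at 1]
3. pair(0, pair(a, k(0, g(a, a))))  →  pair(0, pair(a, g(a, a)))   [R6 at 2.2]
4. pair(0, pair(a, g(a, a)))  →  pair(0, pair(a, 0))   [R5 at 2.2]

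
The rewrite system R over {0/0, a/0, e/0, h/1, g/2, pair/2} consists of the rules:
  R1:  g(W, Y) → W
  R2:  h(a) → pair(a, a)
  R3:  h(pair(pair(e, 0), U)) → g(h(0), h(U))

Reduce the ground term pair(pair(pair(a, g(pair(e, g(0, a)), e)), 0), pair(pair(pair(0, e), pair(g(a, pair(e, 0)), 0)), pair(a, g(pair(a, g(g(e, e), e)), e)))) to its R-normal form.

pair(pair(pair(a, pair(e, 0)), 0), pair(pair(pair(0, e), pair(a, 0)), pair(a, pair(a, e))))

1. pair(pair(pair(a, g(pair(e, g(0, a)), e)), 0), pair(pair(pair(0, e), pair(g(a, pair(e, 0)), 0)), pair(a, g(pair(a, g(g(e, e), e)), e))))  →  pair(pair(pair(a, pair(e, g(0, a))), 0), pair(pair(pair(0, e), pair(g(a, pair(e, 0)), 0)), pair(a, g(pair(a, g(g(e, e), e)), e))))   [R1 at 1.1.2]
2. pair(pair(pair(a, pair(e, g(0, a))), 0), pair(pair(pair(0, e), pair(g(a, pair(e, 0)), 0)), pair(a, g(pair(a, g(g(e, e), e)), e))))  →  pair(pair(pair(a, pair(e, 0)), 0), pair(pair(pair(0, e), pair(g(a, pair(e, 0)), 0)), pair(a, g(pair(a, g(g(e, e), e)), e))))   [R1 at 1.1.2.2]
3. pair(pair(pair(a, pair(e, 0)), 0), pair(pair(pair(0, e), pair(g(a, pair(e, 0)), 0)), pair(a, g(pair(a, g(g(e, e), e)), e))))  →  pair(pair(pair(a, pair(e, 0)), 0), pair(pair(pair(0, e), pair(a, 0)), pair(a, g(pair(a, g(g(e, e), e)), e))))   [R1 at 2.1.2.1]
4. pair(pair(pair(a, pair(e, 0)), 0), pair(pair(pair(0, e), pair(a, 0)), pair(a, g(pair(a, g(g(e, e), e)), e))))  →  pair(pair(pair(a, pair(e, 0)), 0), pair(pair(pair(0, e), pair(a, 0)), pair(a, pair(a, g(g(e, e), e)))))   [R1 at 2.2.2]
5. pair(pair(pair(a, pair(e, 0)), 0), pair(pair(pair(0, e), pair(a, 0)), pair(a, pair(a, g(g(e, e), e)))))  →  pair(pair(pair(a, pair(e, 0)), 0), pair(pair(pair(0, e), pair(a, 0)), pair(a, pair(a, g(e, e)))))   [R1 at 2.2.2.2]
6. pair(pair(pair(a, pair(e, 0)), 0), pair(pair(pair(0, e), pair(a, 0)), pair(a, pair(a, g(e, e)))))  →  pair(pair(pair(a, pair(e, 0)), 0), pair(pair(pair(0, e), pair(a, 0)), pair(a, pair(a, e))))   [R1 at 2.2.2.2]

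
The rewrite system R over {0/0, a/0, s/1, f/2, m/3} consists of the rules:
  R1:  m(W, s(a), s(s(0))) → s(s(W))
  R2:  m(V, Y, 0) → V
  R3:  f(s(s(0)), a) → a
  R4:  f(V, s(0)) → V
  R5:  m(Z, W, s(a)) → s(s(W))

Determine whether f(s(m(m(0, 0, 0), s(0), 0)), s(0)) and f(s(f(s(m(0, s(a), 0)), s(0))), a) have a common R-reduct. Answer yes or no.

Reduce t₁ = f(s(m(m(0, 0, 0), s(0), 0)), s(0)):
1. f(s(m(m(0, 0, 0), s(0), 0)), s(0))  →  s(m(m(0, 0, 0), s(0), 0))   [R4 at ε]
2. s(m(m(0, 0, 0), s(0), 0))  →  s(m(0, 0, 0))   [R2 at 1]
3. s(m(0, 0, 0))  →  s(0)   [R2 at 1]

Reduce t₂ = f(s(f(s(m(0, s(a), 0)), s(0))), a):
1. f(s(f(s(m(0, s(a), 0)), s(0))), a)  →  f(s(s(m(0, s(a), 0))), a)   [R4 at 1.1]
2. f(s(s(m(0, s(a), 0))), a)  →  f(s(s(0)), a)   [R2 at 1.1.1]
3. f(s(s(0)), a)  →  a   [R3 at ε]

no — NF(t₁) = s(0), NF(t₂) = a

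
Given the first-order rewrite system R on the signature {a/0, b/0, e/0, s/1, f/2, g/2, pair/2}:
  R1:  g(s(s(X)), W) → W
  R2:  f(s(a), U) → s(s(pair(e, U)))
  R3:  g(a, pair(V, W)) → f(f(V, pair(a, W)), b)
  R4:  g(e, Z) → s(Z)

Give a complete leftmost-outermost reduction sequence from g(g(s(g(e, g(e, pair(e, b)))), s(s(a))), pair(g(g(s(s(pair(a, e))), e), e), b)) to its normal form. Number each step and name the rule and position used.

1. g(g(s(g(e, g(e, pair(e, b)))), s(s(a))), pair(g(g(s(s(pair(a, e))), e), e), b))  →  g(g(s(s(g(e, pair(e, b)))), s(s(a))), pair(g(g(s(s(pair(a, e))), e), e), b))   [R4 at 1.1.1]
2. g(g(s(s(g(e, pair(e, b)))), s(s(a))), pair(g(g(s(s(pair(a, e))), e), e), b))  →  g(s(s(a)), pair(g(g(s(s(pair(a, e))), e), e), b))   [R1 at 1]
3. g(s(s(a)), pair(g(g(s(s(pair(a, e))), e), e), b))  →  pair(g(g(s(s(pair(a, e))), e), e), b)   [R1 at ε]
4. pair(g(g(s(s(pair(a, e))), e), e), b)  →  pair(g(e, e), b)   [R1 at 1.1]
5. pair(g(e, e), b)  →  pair(s(e), b)   [R4 at 1]

pair(s(e), b)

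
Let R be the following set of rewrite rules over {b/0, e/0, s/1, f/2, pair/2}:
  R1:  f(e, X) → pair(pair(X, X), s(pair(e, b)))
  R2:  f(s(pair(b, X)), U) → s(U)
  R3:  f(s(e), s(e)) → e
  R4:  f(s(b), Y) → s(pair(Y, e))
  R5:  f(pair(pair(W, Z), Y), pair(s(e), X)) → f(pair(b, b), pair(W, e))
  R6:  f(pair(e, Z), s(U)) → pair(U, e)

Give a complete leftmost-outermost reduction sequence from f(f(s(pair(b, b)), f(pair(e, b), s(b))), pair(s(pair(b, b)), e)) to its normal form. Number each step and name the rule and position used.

1. f(f(s(pair(b, b)), f(pair(e, b), s(b))), pair(s(pair(b, b)), e))  →  f(s(f(pair(e, b), s(b))), pair(s(pair(b, b)), e))   [R2 at 1]
2. f(s(f(pair(e, b), s(b))), pair(s(pair(b, b)), e))  →  f(s(pair(b, e)), pair(s(pair(b, b)), e))   [R6 at 1.1]
3. f(s(pair(b, e)), pair(s(pair(b, b)), e))  →  s(pair(s(pair(b, b)), e))   [R2 at ε]

s(pair(s(pair(b, b)), e))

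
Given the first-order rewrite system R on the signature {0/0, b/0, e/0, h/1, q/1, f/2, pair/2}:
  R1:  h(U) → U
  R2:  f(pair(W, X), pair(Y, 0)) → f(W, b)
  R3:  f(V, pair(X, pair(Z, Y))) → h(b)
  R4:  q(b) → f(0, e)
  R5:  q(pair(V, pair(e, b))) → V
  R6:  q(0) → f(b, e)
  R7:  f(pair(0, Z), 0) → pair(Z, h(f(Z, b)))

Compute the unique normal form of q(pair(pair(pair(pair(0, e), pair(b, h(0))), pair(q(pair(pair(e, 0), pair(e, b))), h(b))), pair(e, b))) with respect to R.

1. q(pair(pair(pair(pair(0, e), pair(b, h(0))), pair(q(pair(pair(e, 0), pair(e, b))), h(b))), pair(e, b)))  →  pair(pair(pair(0, e), pair(b, h(0))), pair(q(pair(pair(e, 0), pair(e, b))), h(b)))   [R5 at ε]
2. pair(pair(pair(0, e), pair(b, h(0))), pair(q(pair(pair(e, 0), pair(e, b))), h(b)))  →  pair(pair(pair(0, e), pair(b, 0)), pair(q(pair(pair(e, 0), pair(e, b))), h(b)))   [R1 at 1.2.2]
3. pair(pair(pair(0, e), pair(b, 0)), pair(q(pair(pair(e, 0), pair(e, b))), h(b)))  →  pair(pair(pair(0, e), pair(b, 0)), pair(pair(e, 0), h(b)))   [R5 at 2.1]
4. pair(pair(pair(0, e), pair(b, 0)), pair(pair(e, 0), h(b)))  →  pair(pair(pair(0, e), pair(b, 0)), pair(pair(e, 0), b))   [R1 at 2.2]

pair(pair(pair(0, e), pair(b, 0)), pair(pair(e, 0), b))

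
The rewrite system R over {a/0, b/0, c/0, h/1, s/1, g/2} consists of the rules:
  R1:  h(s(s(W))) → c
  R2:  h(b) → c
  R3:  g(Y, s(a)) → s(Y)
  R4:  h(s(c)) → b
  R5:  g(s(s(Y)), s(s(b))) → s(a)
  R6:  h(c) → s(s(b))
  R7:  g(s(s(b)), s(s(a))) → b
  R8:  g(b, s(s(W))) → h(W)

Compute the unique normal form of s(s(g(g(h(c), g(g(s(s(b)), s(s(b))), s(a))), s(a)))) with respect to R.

1. s(s(g(g(h(c), g(g(s(s(b)), s(s(b))), s(a))), s(a))))  →  s(s(s(g(h(c), g(g(s(s(b)), s(s(b))), s(a))))))   [R3 at 1.1]
2. s(s(s(g(h(c), g(g(s(s(b)), s(s(b))), s(a))))))  →  s(s(s(g(s(s(b)), g(g(s(s(b)), s(s(b))), s(a))))))   [R6 at 1.1.1.1]
3. s(s(s(g(s(s(b)), g(g(s(s(b)), s(s(b))), s(a))))))  →  s(s(s(g(s(s(b)), s(g(s(s(b)), s(s(b))))))))   [R3 at 1.1.1.2]
4. s(s(s(g(s(s(b)), s(g(s(s(b)), s(s(b))))))))  →  s(s(s(g(s(s(b)), s(s(a))))))   [R5 at 1.1.1.2.1]
5. s(s(s(g(s(s(b)), s(s(a))))))  →  s(s(s(b)))   [R7 at 1.1.1]

s(s(s(b)))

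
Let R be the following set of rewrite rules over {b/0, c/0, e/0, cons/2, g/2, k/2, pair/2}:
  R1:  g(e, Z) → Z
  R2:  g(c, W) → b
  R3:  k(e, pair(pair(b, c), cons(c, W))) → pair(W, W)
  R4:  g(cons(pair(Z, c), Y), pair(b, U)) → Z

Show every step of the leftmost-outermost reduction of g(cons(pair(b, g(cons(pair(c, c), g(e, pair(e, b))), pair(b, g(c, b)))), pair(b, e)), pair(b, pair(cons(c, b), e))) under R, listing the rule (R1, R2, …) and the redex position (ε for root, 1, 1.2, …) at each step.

b

1. g(cons(pair(b, g(cons(pair(c, c), g(e, pair(e, b))), pair(b, g(c, b)))), pair(b, e)), pair(b, pair(cons(c, b), e)))  →  g(cons(pair(b, c), pair(b, e)), pair(b, pair(cons(c, b), e)))   [R4 at 1.1.2]
2. g(cons(pair(b, c), pair(b, e)), pair(b, pair(cons(c, b), e)))  →  b   [R4 at ε]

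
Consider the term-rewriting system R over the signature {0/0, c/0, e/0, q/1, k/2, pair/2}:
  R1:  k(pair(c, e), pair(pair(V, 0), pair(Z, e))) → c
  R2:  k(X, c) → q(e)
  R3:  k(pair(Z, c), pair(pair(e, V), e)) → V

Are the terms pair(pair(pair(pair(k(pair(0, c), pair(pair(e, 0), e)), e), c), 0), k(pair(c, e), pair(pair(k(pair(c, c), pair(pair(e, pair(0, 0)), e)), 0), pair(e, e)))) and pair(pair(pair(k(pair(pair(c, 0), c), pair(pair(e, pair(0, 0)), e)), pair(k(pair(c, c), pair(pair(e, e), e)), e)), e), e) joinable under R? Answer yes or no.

Reduce t₁ = pair(pair(pair(pair(k(pair(0, c), pair(pair(e, 0), e)), e), c), 0), k(pair(c, e), pair(pair(k(pair(c, c), pair(pair(e, pair(0, 0)), e)), 0), pair(e, e)))):
1. pair(pair(pair(pair(k(pair(0, c), pair(pair(e, 0), e)), e), c), 0), k(pair(c, e), pair(pair(k(pair(c, c), pair(pair(e, pair(0, 0)), e)), 0), pair(e, e))))  →  pair(pair(pair(pair(0, e), c), 0), k(pair(c, e), pair(pair(k(pair(c, c), pair(pair(e, pair(0, 0)), e)), 0), pair(e, e))))   [R3 at 1.1.1.1]
2. pair(pair(pair(pair(0, e), c), 0), k(pair(c, e), pair(pair(k(pair(c, c), pair(pair(e, pair(0, 0)), e)), 0), pair(e, e))))  →  pair(pair(pair(pair(0, e), c), 0), c)   [R1 at 2]

Reduce t₂ = pair(pair(pair(k(pair(pair(c, 0), c), pair(pair(e, pair(0, 0)), e)), pair(k(pair(c, c), pair(pair(e, e), e)), e)), e), e):
1. pair(pair(pair(k(pair(pair(c, 0), c), pair(pair(e, pair(0, 0)), e)), pair(k(pair(c, c), pair(pair(e, e), e)), e)), e), e)  →  pair(pair(pair(pair(0, 0), pair(k(pair(c, c), pair(pair(e, e), e)), e)), e), e)   [R3 at 1.1.1]
2. pair(pair(pair(pair(0, 0), pair(k(pair(c, c), pair(pair(e, e), e)), e)), e), e)  →  pair(pair(pair(pair(0, 0), pair(e, e)), e), e)   [R3 at 1.1.2.1]

no — NF(t₁) = pair(pair(pair(pair(0, e), c), 0), c), NF(t₂) = pair(pair(pair(pair(0, 0), pair(e, e)), e), e)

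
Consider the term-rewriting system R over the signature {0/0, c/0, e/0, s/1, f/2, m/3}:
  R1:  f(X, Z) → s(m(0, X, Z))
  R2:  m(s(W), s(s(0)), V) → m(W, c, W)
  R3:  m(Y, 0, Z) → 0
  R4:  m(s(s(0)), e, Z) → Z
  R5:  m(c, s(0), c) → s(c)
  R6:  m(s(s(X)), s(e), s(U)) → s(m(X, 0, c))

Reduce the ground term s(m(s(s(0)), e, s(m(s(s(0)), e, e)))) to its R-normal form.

s(s(e))

1. s(m(s(s(0)), e, s(m(s(s(0)), e, e))))  →  s(s(m(s(s(0)), e, e)))   [R4 at 1]
2. s(s(m(s(s(0)), e, e)))  →  s(s(e))   [R4 at 1.1]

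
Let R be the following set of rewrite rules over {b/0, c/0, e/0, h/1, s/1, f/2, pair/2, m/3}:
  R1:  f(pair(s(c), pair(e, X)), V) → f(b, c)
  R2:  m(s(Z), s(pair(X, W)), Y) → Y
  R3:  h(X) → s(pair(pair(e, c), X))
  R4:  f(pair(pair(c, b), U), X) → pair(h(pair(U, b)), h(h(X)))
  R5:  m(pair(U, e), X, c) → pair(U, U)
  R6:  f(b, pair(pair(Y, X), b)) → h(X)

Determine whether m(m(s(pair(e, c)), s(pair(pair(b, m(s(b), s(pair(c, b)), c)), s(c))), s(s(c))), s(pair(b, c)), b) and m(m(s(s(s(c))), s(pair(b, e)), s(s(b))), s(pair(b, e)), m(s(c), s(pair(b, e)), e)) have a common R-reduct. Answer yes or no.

no — NF(t₁) = b, NF(t₂) = e

Reduce t₁ = m(m(s(pair(e, c)), s(pair(pair(b, m(s(b), s(pair(c, b)), c)), s(c))), s(s(c))), s(pair(b, c)), b):
1. m(m(s(pair(e, c)), s(pair(pair(b, m(s(b), s(pair(c, b)), c)), s(c))), s(s(c))), s(pair(b, c)), b)  →  m(s(s(c)), s(pair(b, c)), b)   [R2 at 1]
2. m(s(s(c)), s(pair(b, c)), b)  →  b   [R2 at ε]

Reduce t₂ = m(m(s(s(s(c))), s(pair(b, e)), s(s(b))), s(pair(b, e)), m(s(c), s(pair(b, e)), e)):
1. m(m(s(s(s(c))), s(pair(b, e)), s(s(b))), s(pair(b, e)), m(s(c), s(pair(b, e)), e))  →  m(s(s(b)), s(pair(b, e)), m(s(c), s(pair(b, e)), e))   [R2 at 1]
2. m(s(s(b)), s(pair(b, e)), m(s(c), s(pair(b, e)), e))  →  m(s(c), s(pair(b, e)), e)   [R2 at ε]
3. m(s(c), s(pair(b, e)), e)  →  e   [R2 at ε]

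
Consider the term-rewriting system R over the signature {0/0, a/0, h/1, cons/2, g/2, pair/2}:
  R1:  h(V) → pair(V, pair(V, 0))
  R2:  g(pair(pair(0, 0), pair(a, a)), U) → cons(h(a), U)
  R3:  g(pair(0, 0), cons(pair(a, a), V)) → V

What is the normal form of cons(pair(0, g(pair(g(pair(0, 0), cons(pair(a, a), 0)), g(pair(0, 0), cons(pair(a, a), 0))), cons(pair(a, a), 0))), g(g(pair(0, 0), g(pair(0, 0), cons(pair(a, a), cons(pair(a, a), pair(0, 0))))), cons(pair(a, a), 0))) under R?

1. cons(pair(0, g(pair(g(pair(0, 0), cons(pair(a, a), 0)), g(pair(0, 0), cons(pair(a, a), 0))), cons(pair(a, a), 0))), g(g(pair(0, 0), g(pair(0, 0), cons(pair(a, a), cons(pair(a, a), pair(0, 0))))), cons(pair(a, a), 0)))  →  cons(pair(0, g(pair(0, g(pair(0, 0), cons(pair(a, a), 0))), cons(pair(a, a), 0))), g(g(pair(0, 0), g(pair(0, 0), cons(pair(a, a), cons(pair(a, a), pair(0, 0))))), cons(pair(a, a), 0)))   [R3 at 1.2.1.1]
2. cons(pair(0, g(pair(0, g(pair(0, 0), cons(pair(a, a), 0))), cons(pair(a, a), 0))), g(g(pair(0, 0), g(pair(0, 0), cons(pair(a, a), cons(pair(a, a), pair(0, 0))))), cons(pair(a, a), 0)))  →  cons(pair(0, g(pair(0, 0), cons(pair(a, a), 0))), g(g(pair(0, 0), g(pair(0, 0), cons(pair(a, a), cons(pair(a, a), pair(0, 0))))), cons(pair(a, a), 0)))   [R3 at 1.2.1.2]
3. cons(pair(0, g(pair(0, 0), cons(pair(a, a), 0))), g(g(pair(0, 0), g(pair(0, 0), cons(pair(a, a), cons(pair(a, a), pair(0, 0))))), cons(pair(a, a), 0)))  →  cons(pair(0, 0), g(g(pair(0, 0), g(pair(0, 0), cons(pair(a, a), cons(pair(a, a), pair(0, 0))))), cons(pair(a, a), 0)))   [R3 at 1.2]
4. cons(pair(0, 0), g(g(pair(0, 0), g(pair(0, 0), cons(pair(a, a), cons(pair(a, a), pair(0, 0))))), cons(pair(a, a), 0)))  →  cons(pair(0, 0), g(g(pair(0, 0), cons(pair(a, a), pair(0, 0))), cons(pair(a, a), 0)))   [R3 at 2.1.2]
5. cons(pair(0, 0), g(g(pair(0, 0), cons(pair(a, a), pair(0, 0))), cons(pair(a, a), 0)))  →  cons(pair(0, 0), g(pair(0, 0), cons(pair(a, a), 0)))   [R3 at 2.1]
6. cons(pair(0, 0), g(pair(0, 0), cons(pair(a, a), 0)))  →  cons(pair(0, 0), 0)   [R3 at 2]

cons(pair(0, 0), 0)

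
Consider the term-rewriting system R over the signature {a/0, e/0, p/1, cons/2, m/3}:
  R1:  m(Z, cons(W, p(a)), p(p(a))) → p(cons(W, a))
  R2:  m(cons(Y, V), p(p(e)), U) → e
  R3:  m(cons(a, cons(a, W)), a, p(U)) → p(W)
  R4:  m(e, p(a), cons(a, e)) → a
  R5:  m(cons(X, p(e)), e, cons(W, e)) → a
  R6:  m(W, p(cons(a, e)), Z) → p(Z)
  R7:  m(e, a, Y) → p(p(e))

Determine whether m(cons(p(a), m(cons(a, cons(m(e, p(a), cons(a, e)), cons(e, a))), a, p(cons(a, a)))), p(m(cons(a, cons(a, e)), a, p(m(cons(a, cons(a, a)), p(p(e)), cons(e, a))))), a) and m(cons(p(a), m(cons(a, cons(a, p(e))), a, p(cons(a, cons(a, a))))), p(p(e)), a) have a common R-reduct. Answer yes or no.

Reduce t₁ = m(cons(p(a), m(cons(a, cons(m(e, p(a), cons(a, e)), cons(e, a))), a, p(cons(a, a)))), p(m(cons(a, cons(a, e)), a, p(m(cons(a, cons(a, a)), p(p(e)), cons(e, a))))), a):
1. m(cons(p(a), m(cons(a, cons(m(e, p(a), cons(a, e)), cons(e, a))), a, p(cons(a, a)))), p(m(cons(a, cons(a, e)), a, p(m(cons(a, cons(a, a)), p(p(e)), cons(e, a))))), a)  →  m(cons(p(a), m(cons(a, cons(a, cons(e, a))), a, p(cons(a, a)))), p(m(cons(a, cons(a, e)), a, p(m(cons(a, cons(a, a)), p(p(e)), cons(e, a))))), a)   [R4 at 1.2.1.2.1]
2. m(cons(p(a), m(cons(a, cons(a, cons(e, a))), a, p(cons(a, a)))), p(m(cons(a, cons(a, e)), a, p(m(cons(a, cons(a, a)), p(p(e)), cons(e, a))))), a)  →  m(cons(p(a), p(cons(e, a))), p(m(cons(a, cons(a, e)), a, p(m(cons(a, cons(a, a)), p(p(e)), cons(e, a))))), a)   [R3 at 1.2]
3. m(cons(p(a), p(cons(e, a))), p(m(cons(a, cons(a, e)), a, p(m(cons(a, cons(a, a)), p(p(e)), cons(e, a))))), a)  →  m(cons(p(a), p(cons(e, a))), p(p(e)), a)   [R3 at 2.1]
4. m(cons(p(a), p(cons(e, a))), p(p(e)), a)  →  e   [R2 at ε]

Reduce t₂ = m(cons(p(a), m(cons(a, cons(a, p(e))), a, p(cons(a, cons(a, a))))), p(p(e)), a):
1. m(cons(p(a), m(cons(a, cons(a, p(e))), a, p(cons(a, cons(a, a))))), p(p(e)), a)  →  e   [R2 at ε]

yes — NF(t₁) = e, NF(t₂) = e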